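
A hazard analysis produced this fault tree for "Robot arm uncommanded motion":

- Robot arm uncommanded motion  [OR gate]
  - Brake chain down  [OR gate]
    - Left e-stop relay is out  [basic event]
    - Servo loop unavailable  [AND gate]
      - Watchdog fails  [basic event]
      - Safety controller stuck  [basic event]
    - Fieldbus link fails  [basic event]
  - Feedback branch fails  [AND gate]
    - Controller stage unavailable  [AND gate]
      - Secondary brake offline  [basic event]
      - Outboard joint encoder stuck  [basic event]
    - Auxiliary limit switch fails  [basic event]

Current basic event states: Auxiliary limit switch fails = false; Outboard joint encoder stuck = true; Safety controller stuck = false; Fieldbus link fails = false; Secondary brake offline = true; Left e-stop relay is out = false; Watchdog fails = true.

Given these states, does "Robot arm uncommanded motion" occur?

Servo loop unavailable [AND]: Watchdog fails=occurs, Safety controller stuck=not → not all inputs occur → does not occur.
Brake chain down [OR]: Left e-stop relay is out=not, Servo loop unavailable=not, Fieldbus link fails=not → no input occurs → does not occur.
Controller stage unavailable [AND]: Secondary brake offline=occurs, Outboard joint encoder stuck=occurs → all inputs occur → occurs.
Feedback branch fails [AND]: Controller stage unavailable=occurs, Auxiliary limit switch fails=not → not all inputs occur → does not occur.
Robot arm uncommanded motion [OR]: Brake chain down=not, Feedback branch fails=not → no input occurs → does not occur.

No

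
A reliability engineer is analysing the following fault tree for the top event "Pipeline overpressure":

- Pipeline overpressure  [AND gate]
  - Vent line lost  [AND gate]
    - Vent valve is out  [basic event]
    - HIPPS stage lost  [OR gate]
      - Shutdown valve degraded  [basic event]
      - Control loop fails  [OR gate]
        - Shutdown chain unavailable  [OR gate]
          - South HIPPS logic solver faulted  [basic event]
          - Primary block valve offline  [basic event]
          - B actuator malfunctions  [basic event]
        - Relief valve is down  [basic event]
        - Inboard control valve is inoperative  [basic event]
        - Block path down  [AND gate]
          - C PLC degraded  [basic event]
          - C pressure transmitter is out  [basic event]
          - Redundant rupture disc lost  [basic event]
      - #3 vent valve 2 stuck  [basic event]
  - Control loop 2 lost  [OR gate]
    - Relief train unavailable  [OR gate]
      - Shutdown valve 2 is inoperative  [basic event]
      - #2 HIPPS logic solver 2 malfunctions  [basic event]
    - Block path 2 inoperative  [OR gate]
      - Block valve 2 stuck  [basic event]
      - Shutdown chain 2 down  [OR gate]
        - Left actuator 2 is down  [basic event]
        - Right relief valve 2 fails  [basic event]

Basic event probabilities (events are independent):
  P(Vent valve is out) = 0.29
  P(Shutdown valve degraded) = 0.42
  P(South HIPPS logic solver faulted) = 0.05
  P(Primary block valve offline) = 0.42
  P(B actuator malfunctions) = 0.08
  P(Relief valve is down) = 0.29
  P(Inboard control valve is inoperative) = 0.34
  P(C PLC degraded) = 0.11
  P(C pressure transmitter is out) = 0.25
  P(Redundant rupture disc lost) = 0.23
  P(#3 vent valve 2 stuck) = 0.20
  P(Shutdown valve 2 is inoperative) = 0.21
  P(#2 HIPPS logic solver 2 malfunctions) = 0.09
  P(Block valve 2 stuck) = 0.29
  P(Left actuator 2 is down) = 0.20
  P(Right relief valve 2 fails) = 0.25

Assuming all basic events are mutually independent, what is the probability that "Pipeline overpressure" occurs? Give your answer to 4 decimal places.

P(Shutdown chain unavailable) [OR] = 1 − (1−0.05) × (1−0.42) × (1−0.08) = 0.493080
P(Block path down) [AND] = 0.11 × 0.25 × 0.23 = 0.006325
P(Control loop fails) [OR] = 1 − (1−0.493080) × (1−0.29) × (1−0.34) × (1−0.006325) = 0.763960
P(HIPPS stage lost) [OR] = 1 − (1−0.42) × (1−0.763960) × (1−0.20) = 0.890477
P(Vent line lost) [AND] = 0.29 × 0.890477 = 0.258238
P(Relief train unavailable) [OR] = 1 − (1−0.21) × (1−0.09) = 0.281100
P(Shutdown chain 2 down) [OR] = 1 − (1−0.20) × (1−0.25) = 0.400000
P(Block path 2 inoperative) [OR] = 1 − (1−0.29) × (1−0.400000) = 0.574000
P(Control loop 2 lost) [OR] = 1 − (1−0.281100) × (1−0.574000) = 0.693749
P(Pipeline overpressure) [AND] = 0.258238 × 0.693749 = 0.179152
Rounded to 4 decimal places: P(Pipeline overpressure) ≈ 0.1792.

0.1792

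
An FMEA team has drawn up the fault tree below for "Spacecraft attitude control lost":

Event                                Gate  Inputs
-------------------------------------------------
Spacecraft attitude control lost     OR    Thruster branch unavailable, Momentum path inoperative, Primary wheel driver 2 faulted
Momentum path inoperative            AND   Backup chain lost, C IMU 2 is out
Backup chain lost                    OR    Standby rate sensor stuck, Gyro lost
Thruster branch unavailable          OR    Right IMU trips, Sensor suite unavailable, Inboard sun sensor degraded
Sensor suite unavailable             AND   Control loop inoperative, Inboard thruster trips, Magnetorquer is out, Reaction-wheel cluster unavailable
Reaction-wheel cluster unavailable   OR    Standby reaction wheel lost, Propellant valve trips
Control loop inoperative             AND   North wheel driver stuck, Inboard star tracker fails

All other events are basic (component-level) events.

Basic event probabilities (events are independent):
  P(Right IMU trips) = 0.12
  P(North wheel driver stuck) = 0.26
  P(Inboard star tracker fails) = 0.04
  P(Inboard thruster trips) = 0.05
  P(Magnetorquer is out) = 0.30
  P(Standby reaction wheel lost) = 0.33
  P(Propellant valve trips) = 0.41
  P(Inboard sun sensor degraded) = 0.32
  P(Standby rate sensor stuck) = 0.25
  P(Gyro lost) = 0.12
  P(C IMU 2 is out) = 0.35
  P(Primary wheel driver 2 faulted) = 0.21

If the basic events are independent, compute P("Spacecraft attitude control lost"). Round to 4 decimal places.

P(Control loop inoperative) [AND] = 0.26 × 0.04 = 0.010400
P(Reaction-wheel cluster unavailable) [OR] = 1 − (1−0.33) × (1−0.41) = 0.604700
P(Sensor suite unavailable) [AND] = 0.010400 × 0.05 × 0.30 × 0.604700 = 0.000094
P(Thruster branch unavailable) [OR] = 1 − (1−0.12) × (1−0.000094) × (1−0.32) = 0.401656
P(Backup chain lost) [OR] = 1 − (1−0.25) × (1−0.12) = 0.340000
P(Momentum path inoperative) [AND] = 0.340000 × 0.35 = 0.119000
P(Spacecraft attitude control lost) [OR] = 1 − (1−0.401656) × (1−0.119000) × (1−0.21) = 0.583559
Rounded to 4 decimal places: P(Spacecraft attitude control lost) ≈ 0.5836.

0.5836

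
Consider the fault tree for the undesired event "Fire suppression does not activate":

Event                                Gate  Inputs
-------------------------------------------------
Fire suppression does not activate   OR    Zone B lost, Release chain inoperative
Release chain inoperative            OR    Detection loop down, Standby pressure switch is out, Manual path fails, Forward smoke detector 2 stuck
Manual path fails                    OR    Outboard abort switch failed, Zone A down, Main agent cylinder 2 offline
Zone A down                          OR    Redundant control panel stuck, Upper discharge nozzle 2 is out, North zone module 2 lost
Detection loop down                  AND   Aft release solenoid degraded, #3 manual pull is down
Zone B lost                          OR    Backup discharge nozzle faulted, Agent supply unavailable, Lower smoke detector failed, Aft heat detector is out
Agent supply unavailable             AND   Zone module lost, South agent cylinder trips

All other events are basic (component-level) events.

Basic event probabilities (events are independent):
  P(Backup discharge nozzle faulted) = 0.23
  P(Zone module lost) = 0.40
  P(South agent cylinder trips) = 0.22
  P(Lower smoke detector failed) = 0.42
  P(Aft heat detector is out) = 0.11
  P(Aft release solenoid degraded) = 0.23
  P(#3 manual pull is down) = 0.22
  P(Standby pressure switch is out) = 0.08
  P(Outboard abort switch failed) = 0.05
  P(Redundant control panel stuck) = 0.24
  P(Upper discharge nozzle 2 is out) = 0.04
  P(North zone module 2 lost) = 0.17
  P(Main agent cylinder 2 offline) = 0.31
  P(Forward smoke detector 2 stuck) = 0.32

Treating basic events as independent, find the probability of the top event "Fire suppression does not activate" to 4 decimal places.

P(Agent supply unavailable) [AND] = 0.40 × 0.22 = 0.088000
P(Zone B lost) [OR] = 1 − (1−0.23) × (1−0.088000) × (1−0.42) × (1−0.11) = 0.637504
P(Detection loop down) [AND] = 0.23 × 0.22 = 0.050600
P(Zone A down) [OR] = 1 − (1−0.24) × (1−0.04) × (1−0.17) = 0.394432
P(Manual path fails) [OR] = 1 − (1−0.05) × (1−0.394432) × (1−0.31) = 0.603050
P(Release chain inoperative) [OR] = 1 − (1−0.050600) × (1−0.08) × (1−0.603050) × (1−0.32) = 0.764234
P(Fire suppression does not activate) [OR] = 1 − (1−0.637504) × (1−0.764234) = 0.914536
Rounded to 4 decimal places: P(Fire suppression does not activate) ≈ 0.9145.

0.9145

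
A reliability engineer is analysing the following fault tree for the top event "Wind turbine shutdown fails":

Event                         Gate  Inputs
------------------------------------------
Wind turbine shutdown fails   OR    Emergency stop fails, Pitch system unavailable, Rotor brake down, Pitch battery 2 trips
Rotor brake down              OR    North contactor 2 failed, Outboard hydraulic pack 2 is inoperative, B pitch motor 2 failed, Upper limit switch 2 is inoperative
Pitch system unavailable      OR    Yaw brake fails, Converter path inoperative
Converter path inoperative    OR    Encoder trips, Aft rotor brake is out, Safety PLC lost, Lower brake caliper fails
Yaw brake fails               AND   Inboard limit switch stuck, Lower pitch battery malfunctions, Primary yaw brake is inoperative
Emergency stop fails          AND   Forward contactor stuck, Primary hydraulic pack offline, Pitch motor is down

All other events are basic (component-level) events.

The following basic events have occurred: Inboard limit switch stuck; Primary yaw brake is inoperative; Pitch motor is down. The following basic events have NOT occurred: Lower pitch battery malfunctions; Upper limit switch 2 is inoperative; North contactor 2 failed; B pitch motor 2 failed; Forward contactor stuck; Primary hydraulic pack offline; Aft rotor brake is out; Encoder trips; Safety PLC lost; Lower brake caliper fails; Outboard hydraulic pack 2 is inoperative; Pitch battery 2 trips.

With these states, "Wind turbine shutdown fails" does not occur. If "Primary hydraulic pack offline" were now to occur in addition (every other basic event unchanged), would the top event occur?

No

Counterfactual: set "Primary hydraulic pack offline" to occurred.
Emergency stop fails [AND]: Forward contactor stuck=not, Primary hydraulic pack offline=occurs, Pitch motor is down=occurs → not all inputs occur → does not occur.
Yaw brake fails [AND]: Inboard limit switch stuck=occurs, Lower pitch battery malfunctions=not, Primary yaw brake is inoperative=occurs → not all inputs occur → does not occur.
Converter path inoperative [OR]: Encoder trips=not, Aft rotor brake is out=not, Safety PLC lost=not, Lower brake caliper fails=not → no input occurs → does not occur.
Pitch system unavailable [OR]: Yaw brake fails=not, Converter path inoperative=not → no input occurs → does not occur.
Rotor brake down [OR]: North contactor 2 failed=not, Outboard hydraulic pack 2 is inoperative=not, B pitch motor 2 failed=not, Upper limit switch 2 is inoperative=not → no input occurs → does not occur.
Wind turbine shutdown fails [OR]: Emergency stop fails=not, Pitch system unavailable=not, Rotor brake down=not, Pitch battery 2 trips=not → no input occurs → does not occur.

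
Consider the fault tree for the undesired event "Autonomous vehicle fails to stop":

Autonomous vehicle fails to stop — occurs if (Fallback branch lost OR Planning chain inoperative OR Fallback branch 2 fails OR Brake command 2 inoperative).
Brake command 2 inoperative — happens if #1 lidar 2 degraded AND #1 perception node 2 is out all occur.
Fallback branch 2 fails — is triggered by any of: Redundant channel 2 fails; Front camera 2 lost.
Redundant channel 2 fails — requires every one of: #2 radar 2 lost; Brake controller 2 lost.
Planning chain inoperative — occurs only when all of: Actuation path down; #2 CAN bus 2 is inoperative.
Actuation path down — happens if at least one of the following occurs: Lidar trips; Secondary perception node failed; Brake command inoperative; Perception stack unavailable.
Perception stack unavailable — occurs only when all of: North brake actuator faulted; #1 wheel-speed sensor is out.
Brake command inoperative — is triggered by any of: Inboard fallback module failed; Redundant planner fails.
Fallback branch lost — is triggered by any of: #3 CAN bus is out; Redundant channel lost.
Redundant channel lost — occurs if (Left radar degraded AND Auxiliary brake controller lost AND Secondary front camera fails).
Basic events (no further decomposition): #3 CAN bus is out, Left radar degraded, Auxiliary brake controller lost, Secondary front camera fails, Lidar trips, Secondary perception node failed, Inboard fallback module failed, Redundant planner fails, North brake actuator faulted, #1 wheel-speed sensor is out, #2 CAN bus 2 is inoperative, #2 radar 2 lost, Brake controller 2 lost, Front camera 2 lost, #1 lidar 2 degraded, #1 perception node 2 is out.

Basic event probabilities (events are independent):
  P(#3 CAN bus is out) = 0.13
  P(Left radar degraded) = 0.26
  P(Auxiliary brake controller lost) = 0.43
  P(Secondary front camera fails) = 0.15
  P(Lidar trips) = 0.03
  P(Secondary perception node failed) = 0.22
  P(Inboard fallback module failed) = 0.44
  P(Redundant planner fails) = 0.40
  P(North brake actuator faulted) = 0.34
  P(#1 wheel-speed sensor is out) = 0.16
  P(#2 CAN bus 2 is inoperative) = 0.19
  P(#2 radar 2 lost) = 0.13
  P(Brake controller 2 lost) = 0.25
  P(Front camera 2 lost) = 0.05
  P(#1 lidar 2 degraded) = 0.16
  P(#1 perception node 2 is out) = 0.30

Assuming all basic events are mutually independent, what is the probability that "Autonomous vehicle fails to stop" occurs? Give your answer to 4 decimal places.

0.3595

P(Redundant channel lost) [AND] = 0.26 × 0.43 × 0.15 = 0.016770
P(Fallback branch lost) [OR] = 1 − (1−0.13) × (1−0.016770) = 0.144590
P(Brake command inoperative) [OR] = 1 − (1−0.44) × (1−0.40) = 0.664000
P(Perception stack unavailable) [AND] = 0.34 × 0.16 = 0.054400
P(Actuation path down) [OR] = 1 − (1−0.03) × (1−0.22) × (1−0.664000) × (1−0.054400) = 0.759612
P(Planning chain inoperative) [AND] = 0.759612 × 0.19 = 0.144326
P(Redundant channel 2 fails) [AND] = 0.13 × 0.25 = 0.032500
P(Fallback branch 2 fails) [OR] = 1 − (1−0.032500) × (1−0.05) = 0.080875
P(Brake command 2 inoperative) [AND] = 0.16 × 0.30 = 0.048000
P(Autonomous vehicle fails to stop) [OR] = 1 − (1−0.144590) × (1−0.144326) × (1−0.080875) × (1−0.048000) = 0.359537
Rounded to 4 decimal places: P(Autonomous vehicle fails to stop) ≈ 0.3595.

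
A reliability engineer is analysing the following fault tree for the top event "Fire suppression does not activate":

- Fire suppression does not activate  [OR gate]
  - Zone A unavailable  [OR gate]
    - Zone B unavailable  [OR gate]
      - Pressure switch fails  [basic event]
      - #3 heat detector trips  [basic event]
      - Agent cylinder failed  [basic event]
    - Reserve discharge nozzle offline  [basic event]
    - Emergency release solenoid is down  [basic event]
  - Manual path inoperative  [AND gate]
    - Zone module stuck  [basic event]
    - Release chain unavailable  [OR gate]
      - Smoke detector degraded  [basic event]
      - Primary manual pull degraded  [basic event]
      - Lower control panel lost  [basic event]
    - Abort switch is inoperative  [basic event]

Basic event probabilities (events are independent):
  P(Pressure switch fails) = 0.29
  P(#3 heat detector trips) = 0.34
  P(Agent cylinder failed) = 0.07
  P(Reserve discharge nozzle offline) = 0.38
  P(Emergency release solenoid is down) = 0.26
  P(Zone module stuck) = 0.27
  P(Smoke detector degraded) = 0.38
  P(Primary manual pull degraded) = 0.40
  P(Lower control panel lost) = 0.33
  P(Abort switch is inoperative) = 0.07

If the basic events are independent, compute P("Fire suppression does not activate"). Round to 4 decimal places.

0.8029

P(Zone B unavailable) [OR] = 1 − (1−0.29) × (1−0.34) × (1−0.07) = 0.564202
P(Zone A unavailable) [OR] = 1 − (1−0.564202) × (1−0.38) × (1−0.26) = 0.800056
P(Release chain unavailable) [OR] = 1 − (1−0.38) × (1−0.40) × (1−0.33) = 0.750760
P(Manual path inoperative) [AND] = 0.27 × 0.750760 × 0.07 = 0.014189
P(Fire suppression does not activate) [OR] = 1 − (1−0.800056) × (1−0.014189) = 0.802893
Rounded to 4 decimal places: P(Fire suppression does not activate) ≈ 0.8029.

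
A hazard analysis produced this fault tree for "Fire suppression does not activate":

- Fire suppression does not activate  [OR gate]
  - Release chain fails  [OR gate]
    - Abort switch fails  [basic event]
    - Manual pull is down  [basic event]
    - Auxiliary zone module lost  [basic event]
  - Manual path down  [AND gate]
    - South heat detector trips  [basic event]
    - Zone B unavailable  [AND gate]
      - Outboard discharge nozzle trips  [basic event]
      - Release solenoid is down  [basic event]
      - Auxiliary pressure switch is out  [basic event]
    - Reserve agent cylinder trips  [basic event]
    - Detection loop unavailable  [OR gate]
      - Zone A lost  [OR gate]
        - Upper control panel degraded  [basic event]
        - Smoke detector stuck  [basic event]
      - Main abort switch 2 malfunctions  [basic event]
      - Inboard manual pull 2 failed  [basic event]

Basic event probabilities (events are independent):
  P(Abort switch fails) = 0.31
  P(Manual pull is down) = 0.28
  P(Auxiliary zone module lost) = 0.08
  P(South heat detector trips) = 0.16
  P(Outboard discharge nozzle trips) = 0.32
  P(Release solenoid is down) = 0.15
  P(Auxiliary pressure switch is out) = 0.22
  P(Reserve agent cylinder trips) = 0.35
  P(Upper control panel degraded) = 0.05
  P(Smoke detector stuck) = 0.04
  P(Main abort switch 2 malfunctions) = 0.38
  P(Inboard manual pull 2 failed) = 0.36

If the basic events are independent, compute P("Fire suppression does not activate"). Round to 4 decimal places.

0.5431

P(Release chain fails) [OR] = 1 − (1−0.31) × (1−0.28) × (1−0.08) = 0.542944
P(Zone B unavailable) [AND] = 0.32 × 0.15 × 0.22 = 0.010560
P(Zone A lost) [OR] = 1 − (1−0.05) × (1−0.04) = 0.088000
P(Detection loop unavailable) [OR] = 1 − (1−0.088000) × (1−0.38) × (1−0.36) = 0.638118
P(Manual path down) [AND] = 0.16 × 0.010560 × 0.35 × 0.638118 = 0.000377
P(Fire suppression does not activate) [OR] = 1 − (1−0.542944) × (1−0.000377) = 0.543116
Rounded to 4 decimal places: P(Fire suppression does not activate) ≈ 0.5431.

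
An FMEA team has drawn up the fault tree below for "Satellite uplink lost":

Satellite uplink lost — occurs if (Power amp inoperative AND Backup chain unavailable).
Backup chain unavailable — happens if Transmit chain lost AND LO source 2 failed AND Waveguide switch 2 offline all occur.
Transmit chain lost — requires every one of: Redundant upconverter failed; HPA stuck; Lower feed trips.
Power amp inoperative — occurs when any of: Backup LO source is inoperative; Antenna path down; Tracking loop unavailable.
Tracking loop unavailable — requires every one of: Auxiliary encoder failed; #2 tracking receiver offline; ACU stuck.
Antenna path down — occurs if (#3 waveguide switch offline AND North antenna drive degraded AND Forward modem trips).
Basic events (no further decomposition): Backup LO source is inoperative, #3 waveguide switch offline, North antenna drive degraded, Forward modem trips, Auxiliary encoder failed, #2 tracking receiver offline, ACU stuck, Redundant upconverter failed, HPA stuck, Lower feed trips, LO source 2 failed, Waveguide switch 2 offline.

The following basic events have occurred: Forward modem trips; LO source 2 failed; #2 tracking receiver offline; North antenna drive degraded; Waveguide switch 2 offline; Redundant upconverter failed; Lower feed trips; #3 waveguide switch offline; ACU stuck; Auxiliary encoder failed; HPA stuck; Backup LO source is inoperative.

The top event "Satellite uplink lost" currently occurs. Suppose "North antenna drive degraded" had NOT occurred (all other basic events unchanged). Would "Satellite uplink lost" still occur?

Yes

Counterfactual: set "North antenna drive degraded" to not occurred.
Antenna path down [AND]: #3 waveguide switch offline=occurs, North antenna drive degraded=not, Forward modem trips=occurs → not all inputs occur → does not occur.
Tracking loop unavailable [AND]: Auxiliary encoder failed=occurs, #2 tracking receiver offline=occurs, ACU stuck=occurs → all inputs occur → occurs.
Power amp inoperative [OR]: Backup LO source is inoperative=occurs, Antenna path down=not, Tracking loop unavailable=occurs → at least one input occurs → occurs.
Transmit chain lost [AND]: Redundant upconverter failed=occurs, HPA stuck=occurs, Lower feed trips=occurs → all inputs occur → occurs.
Backup chain unavailable [AND]: Transmit chain lost=occurs, LO source 2 failed=occurs, Waveguide switch 2 offline=occurs → all inputs occur → occurs.
Satellite uplink lost [AND]: Power amp inoperative=occurs, Backup chain unavailable=occurs → all inputs occur → occurs.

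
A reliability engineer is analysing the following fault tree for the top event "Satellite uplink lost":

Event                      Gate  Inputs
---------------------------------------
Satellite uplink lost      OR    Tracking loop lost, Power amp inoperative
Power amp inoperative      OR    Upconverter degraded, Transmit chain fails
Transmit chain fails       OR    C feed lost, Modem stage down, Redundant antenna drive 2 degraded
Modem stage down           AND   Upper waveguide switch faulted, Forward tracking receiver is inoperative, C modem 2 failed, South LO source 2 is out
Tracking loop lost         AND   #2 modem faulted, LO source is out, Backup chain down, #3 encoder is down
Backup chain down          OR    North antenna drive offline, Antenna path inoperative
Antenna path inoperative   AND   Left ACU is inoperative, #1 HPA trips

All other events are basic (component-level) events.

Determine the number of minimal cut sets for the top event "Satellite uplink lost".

6

Antenna path inoperative [AND]: one cut set from each child combined → 1 × 1 = 1 cut set(s).
Backup chain down [OR]: union of children's cut sets → 2 cut set(s).
Tracking loop lost [AND]: one cut set from each child combined → 1 × 1 × 2 × 1 = 2 cut set(s).
Modem stage down [AND]: one cut set from each child combined → 1 × 1 × 1 × 1 = 1 cut set(s).
Transmit chain fails [OR]: union of children's cut sets → 3 cut set(s).
Power amp inoperative [OR]: union of children's cut sets → 4 cut set(s).
Satellite uplink lost [OR]: union of children's cut sets → 6 cut set(s).
Minimal cut sets: {#2 modem faulted, #3 encoder is down, LO source is out, North antenna drive offline}; {#1 HPA trips, #2 modem faulted, #3 encoder is down, LO source is out, Left ACU is inoperative}; {Upconverter degraded}; {C feed lost}; {C modem 2 failed, Forward tracking receiver is inoperative, South LO source 2 is out, Upper waveguide switch faulted}; {Redundant antenna drive 2 degraded}.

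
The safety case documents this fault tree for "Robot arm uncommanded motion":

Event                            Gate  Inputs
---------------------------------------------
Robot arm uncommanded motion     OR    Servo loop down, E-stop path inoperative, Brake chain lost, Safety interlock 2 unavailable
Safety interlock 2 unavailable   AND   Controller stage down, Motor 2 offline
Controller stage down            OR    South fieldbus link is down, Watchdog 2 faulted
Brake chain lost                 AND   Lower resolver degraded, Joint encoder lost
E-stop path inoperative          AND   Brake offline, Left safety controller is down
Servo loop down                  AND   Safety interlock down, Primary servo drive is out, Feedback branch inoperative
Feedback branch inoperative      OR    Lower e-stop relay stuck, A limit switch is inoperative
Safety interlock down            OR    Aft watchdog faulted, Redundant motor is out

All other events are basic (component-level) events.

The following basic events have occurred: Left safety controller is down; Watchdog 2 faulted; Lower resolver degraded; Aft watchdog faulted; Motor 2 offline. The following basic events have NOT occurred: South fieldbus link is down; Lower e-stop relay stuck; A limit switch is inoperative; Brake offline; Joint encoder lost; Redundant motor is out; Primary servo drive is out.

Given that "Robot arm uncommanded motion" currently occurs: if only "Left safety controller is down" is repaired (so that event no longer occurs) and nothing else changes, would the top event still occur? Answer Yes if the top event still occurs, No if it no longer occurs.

Counterfactual: set "Left safety controller is down" to not occurred.
Safety interlock down [OR]: Aft watchdog faulted=occurs, Redundant motor is out=not → at least one input occurs → occurs.
Feedback branch inoperative [OR]: Lower e-stop relay stuck=not, A limit switch is inoperative=not → no input occurs → does not occur.
Servo loop down [AND]: Safety interlock down=occurs, Primary servo drive is out=not, Feedback branch inoperative=not → not all inputs occur → does not occur.
E-stop path inoperative [AND]: Brake offline=not, Left safety controller is down=not → not all inputs occur → does not occur.
Brake chain lost [AND]: Lower resolver degraded=occurs, Joint encoder lost=not → not all inputs occur → does not occur.
Controller stage down [OR]: South fieldbus link is down=not, Watchdog 2 faulted=occurs → at least one input occurs → occurs.
Safety interlock 2 unavailable [AND]: Controller stage down=occurs, Motor 2 offline=occurs → all inputs occur → occurs.
Robot arm uncommanded motion [OR]: Servo loop down=not, E-stop path inoperative=not, Brake chain lost=not, Safety interlock 2 unavailable=occurs → at least one input occurs → occurs.

Yes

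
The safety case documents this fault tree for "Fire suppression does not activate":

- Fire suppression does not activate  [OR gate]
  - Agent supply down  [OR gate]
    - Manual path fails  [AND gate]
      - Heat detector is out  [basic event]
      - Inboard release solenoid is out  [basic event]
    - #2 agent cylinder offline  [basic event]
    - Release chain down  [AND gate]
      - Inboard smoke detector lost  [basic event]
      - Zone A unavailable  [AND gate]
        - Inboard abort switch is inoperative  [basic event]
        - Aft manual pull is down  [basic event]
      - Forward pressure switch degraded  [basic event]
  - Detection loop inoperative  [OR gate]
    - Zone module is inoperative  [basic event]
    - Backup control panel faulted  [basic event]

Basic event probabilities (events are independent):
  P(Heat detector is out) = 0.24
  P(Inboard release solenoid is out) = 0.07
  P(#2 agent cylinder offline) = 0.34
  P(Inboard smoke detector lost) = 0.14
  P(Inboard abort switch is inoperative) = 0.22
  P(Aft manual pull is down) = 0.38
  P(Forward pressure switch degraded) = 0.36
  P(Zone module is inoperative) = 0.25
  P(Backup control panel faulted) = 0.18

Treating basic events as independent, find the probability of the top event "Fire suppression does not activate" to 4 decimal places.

0.6026

P(Manual path fails) [AND] = 0.24 × 0.07 = 0.016800
P(Zone A unavailable) [AND] = 0.22 × 0.38 = 0.083600
P(Release chain down) [AND] = 0.14 × 0.083600 × 0.36 = 0.004213
P(Agent supply down) [OR] = 1 − (1−0.016800) × (1−0.34) × (1−0.004213) = 0.353822
P(Detection loop inoperative) [OR] = 1 − (1−0.25) × (1−0.18) = 0.385000
P(Fire suppression does not activate) [OR] = 1 − (1−0.353822) × (1−0.385000) = 0.602601
Rounded to 4 decimal places: P(Fire suppression does not activate) ≈ 0.6026.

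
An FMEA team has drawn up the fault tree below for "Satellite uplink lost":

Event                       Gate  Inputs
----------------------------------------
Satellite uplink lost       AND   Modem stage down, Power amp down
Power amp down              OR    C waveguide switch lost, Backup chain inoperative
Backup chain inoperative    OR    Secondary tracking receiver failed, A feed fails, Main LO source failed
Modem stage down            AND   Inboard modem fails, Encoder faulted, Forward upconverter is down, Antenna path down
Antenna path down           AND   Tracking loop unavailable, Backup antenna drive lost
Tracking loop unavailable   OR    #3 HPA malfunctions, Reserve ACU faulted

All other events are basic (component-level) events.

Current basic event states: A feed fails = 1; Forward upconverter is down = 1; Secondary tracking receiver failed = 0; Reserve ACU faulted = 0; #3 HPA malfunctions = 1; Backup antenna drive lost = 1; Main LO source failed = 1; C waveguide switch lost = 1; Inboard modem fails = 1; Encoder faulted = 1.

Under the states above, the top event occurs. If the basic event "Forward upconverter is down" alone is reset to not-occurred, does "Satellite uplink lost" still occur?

No

Counterfactual: set "Forward upconverter is down" to not occurred.
Tracking loop unavailable [OR]: #3 HPA malfunctions=occurs, Reserve ACU faulted=not → at least one input occurs → occurs.
Antenna path down [AND]: Tracking loop unavailable=occurs, Backup antenna drive lost=occurs → all inputs occur → occurs.
Modem stage down [AND]: Inboard modem fails=occurs, Encoder faulted=occurs, Forward upconverter is down=not, Antenna path down=occurs → not all inputs occur → does not occur.
Backup chain inoperative [OR]: Secondary tracking receiver failed=not, A feed fails=occurs, Main LO source failed=occurs → at least one input occurs → occurs.
Power amp down [OR]: C waveguide switch lost=occurs, Backup chain inoperative=occurs → at least one input occurs → occurs.
Satellite uplink lost [AND]: Modem stage down=not, Power amp down=occurs → not all inputs occur → does not occur.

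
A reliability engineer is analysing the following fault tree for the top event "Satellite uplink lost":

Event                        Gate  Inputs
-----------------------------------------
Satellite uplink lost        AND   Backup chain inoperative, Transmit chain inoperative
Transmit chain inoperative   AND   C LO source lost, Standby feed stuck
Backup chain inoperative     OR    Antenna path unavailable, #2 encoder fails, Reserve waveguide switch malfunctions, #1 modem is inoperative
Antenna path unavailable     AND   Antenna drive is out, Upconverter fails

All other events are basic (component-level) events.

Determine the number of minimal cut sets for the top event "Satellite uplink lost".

4

Antenna path unavailable [AND]: one cut set from each child combined → 1 × 1 = 1 cut set(s).
Backup chain inoperative [OR]: union of children's cut sets → 4 cut set(s).
Transmit chain inoperative [AND]: one cut set from each child combined → 1 × 1 = 1 cut set(s).
Satellite uplink lost [AND]: one cut set from each child combined → 4 × 1 = 4 cut set(s).
Minimal cut sets: {Antenna drive is out, C LO source lost, Standby feed stuck, Upconverter fails}; {#2 encoder fails, C LO source lost, Standby feed stuck}; {C LO source lost, Reserve waveguide switch malfunctions, Standby feed stuck}; {#1 modem is inoperative, C LO source lost, Standby feed stuck}.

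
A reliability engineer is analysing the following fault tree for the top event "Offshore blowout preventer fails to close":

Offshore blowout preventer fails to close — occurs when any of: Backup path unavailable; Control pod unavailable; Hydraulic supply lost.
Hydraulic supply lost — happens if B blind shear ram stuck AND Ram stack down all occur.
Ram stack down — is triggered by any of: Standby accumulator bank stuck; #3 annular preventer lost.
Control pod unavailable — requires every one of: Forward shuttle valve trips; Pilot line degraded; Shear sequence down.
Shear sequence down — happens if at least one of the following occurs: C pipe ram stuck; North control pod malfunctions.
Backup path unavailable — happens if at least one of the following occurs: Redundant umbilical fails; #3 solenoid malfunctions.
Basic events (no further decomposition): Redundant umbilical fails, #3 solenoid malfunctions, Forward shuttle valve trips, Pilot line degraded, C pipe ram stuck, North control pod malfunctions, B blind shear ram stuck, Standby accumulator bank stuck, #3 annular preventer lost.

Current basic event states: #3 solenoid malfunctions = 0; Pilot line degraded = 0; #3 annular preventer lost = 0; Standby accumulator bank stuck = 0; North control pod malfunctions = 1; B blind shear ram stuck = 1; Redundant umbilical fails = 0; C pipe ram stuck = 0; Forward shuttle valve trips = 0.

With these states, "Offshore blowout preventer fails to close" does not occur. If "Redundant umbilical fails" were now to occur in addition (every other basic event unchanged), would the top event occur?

Yes

Counterfactual: set "Redundant umbilical fails" to occurred.
Backup path unavailable [OR]: Redundant umbilical fails=occurs, #3 solenoid malfunctions=not → at least one input occurs → occurs.
Shear sequence down [OR]: C pipe ram stuck=not, North control pod malfunctions=occurs → at least one input occurs → occurs.
Control pod unavailable [AND]: Forward shuttle valve trips=not, Pilot line degraded=not, Shear sequence down=occurs → not all inputs occur → does not occur.
Ram stack down [OR]: Standby accumulator bank stuck=not, #3 annular preventer lost=not → no input occurs → does not occur.
Hydraulic supply lost [AND]: B blind shear ram stuck=occurs, Ram stack down=not → not all inputs occur → does not occur.
Offshore blowout preventer fails to close [OR]: Backup path unavailable=occurs, Control pod unavailable=not, Hydraulic supply lost=not → at least one input occurs → occurs.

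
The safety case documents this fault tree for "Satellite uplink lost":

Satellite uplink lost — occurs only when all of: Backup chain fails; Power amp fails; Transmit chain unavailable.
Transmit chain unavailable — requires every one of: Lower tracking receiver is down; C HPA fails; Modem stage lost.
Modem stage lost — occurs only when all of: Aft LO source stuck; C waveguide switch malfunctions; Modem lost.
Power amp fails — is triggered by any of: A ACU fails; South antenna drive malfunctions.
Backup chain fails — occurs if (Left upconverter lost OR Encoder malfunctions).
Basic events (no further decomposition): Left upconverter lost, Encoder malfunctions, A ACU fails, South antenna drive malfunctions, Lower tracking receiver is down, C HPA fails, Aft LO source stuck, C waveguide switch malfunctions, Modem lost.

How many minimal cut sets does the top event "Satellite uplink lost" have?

4

Backup chain fails [OR]: union of children's cut sets → 2 cut set(s).
Power amp fails [OR]: union of children's cut sets → 2 cut set(s).
Modem stage lost [AND]: one cut set from each child combined → 1 × 1 × 1 = 1 cut set(s).
Transmit chain unavailable [AND]: one cut set from each child combined → 1 × 1 × 1 = 1 cut set(s).
Satellite uplink lost [AND]: one cut set from each child combined → 2 × 2 × 1 = 4 cut set(s).
Minimal cut sets: {A ACU fails, Aft LO source stuck, C HPA fails, C waveguide switch malfunctions, Left upconverter lost, Lower tracking receiver is down, Modem lost}; {Aft LO source stuck, C HPA fails, C waveguide switch malfunctions, Left upconverter lost, Lower tracking receiver is down, Modem lost, South antenna drive malfunctions}; {A ACU fails, Aft LO source stuck, C HPA fails, C waveguide switch malfunctions, Encoder malfunctions, Lower tracking receiver is down, Modem lost}; {Aft LO source stuck, C HPA fails, C waveguide switch malfunctions, Encoder malfunctions, Lower tracking receiver is down, Modem lost, South antenna drive malfunctions}.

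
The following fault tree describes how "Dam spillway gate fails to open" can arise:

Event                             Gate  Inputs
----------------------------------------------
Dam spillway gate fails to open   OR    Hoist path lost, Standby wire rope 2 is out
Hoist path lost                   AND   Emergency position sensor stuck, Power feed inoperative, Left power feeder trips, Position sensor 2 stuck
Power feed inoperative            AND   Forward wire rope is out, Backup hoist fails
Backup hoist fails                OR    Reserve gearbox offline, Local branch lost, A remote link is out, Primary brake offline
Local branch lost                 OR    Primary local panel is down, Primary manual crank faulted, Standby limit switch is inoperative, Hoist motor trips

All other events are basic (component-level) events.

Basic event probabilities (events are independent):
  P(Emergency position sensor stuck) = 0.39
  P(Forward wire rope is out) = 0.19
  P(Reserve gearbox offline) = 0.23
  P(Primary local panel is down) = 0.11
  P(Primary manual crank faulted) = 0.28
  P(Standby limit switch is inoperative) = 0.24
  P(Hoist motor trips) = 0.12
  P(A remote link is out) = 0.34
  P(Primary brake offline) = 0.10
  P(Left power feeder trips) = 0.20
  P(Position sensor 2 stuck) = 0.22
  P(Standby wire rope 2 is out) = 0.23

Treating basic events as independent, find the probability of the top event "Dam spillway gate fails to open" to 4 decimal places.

0.2320

P(Local branch lost) [OR] = 1 − (1−0.11) × (1−0.28) × (1−0.24) × (1−0.12) = 0.571433
P(Backup hoist fails) [OR] = 1 − (1−0.23) × (1−0.571433) × (1−0.34) × (1−0.10) = 0.803982
P(Power feed inoperative) [AND] = 0.19 × 0.803982 = 0.152757
P(Hoist path lost) [AND] = 0.39 × 0.152757 × 0.20 × 0.22 = 0.002621
P(Dam spillway gate fails to open) [OR] = 1 − (1−0.002621) × (1−0.23) = 0.232018
Rounded to 4 decimal places: P(Dam spillway gate fails to open) ≈ 0.2320.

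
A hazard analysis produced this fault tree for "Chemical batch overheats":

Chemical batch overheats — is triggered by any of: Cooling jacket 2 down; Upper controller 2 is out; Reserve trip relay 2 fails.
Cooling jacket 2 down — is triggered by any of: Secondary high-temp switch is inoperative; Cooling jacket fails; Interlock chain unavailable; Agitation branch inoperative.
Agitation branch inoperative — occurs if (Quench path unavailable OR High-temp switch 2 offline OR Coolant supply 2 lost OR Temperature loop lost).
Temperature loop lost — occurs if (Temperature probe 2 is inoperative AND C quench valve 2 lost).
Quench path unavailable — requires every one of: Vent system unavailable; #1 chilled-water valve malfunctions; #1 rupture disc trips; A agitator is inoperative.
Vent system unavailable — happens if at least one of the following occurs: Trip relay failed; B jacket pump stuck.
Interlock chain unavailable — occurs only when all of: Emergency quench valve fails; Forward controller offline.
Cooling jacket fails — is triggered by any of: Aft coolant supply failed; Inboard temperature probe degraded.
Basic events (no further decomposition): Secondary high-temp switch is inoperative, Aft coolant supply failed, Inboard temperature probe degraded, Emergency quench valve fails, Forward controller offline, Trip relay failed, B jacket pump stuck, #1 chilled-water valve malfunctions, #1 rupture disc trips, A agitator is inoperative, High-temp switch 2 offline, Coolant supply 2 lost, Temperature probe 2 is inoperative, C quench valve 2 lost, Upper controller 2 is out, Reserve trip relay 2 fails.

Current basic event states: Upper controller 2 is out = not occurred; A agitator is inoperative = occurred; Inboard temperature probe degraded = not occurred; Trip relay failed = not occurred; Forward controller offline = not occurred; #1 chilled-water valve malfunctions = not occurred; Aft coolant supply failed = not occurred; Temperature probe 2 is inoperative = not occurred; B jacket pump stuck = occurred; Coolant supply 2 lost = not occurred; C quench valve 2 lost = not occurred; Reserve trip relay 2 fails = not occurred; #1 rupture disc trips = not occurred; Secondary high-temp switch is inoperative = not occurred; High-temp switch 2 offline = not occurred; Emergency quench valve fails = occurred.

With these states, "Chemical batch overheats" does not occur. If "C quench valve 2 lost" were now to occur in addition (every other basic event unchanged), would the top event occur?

No

Counterfactual: set "C quench valve 2 lost" to occurred.
Cooling jacket fails [OR]: Aft coolant supply failed=not, Inboard temperature probe degraded=not → no input occurs → does not occur.
Interlock chain unavailable [AND]: Emergency quench valve fails=occurs, Forward controller offline=not → not all inputs occur → does not occur.
Vent system unavailable [OR]: Trip relay failed=not, B jacket pump stuck=occurs → at least one input occurs → occurs.
Quench path unavailable [AND]: Vent system unavailable=occurs, #1 chilled-water valve malfunctions=not, #1 rupture disc trips=not, A agitator is inoperative=occurs → not all inputs occur → does not occur.
Temperature loop lost [AND]: Temperature probe 2 is inoperative=not, C quench valve 2 lost=occurs → not all inputs occur → does not occur.
Agitation branch inoperative [OR]: Quench path unavailable=not, High-temp switch 2 offline=not, Coolant supply 2 lost=not, Temperature loop lost=not → no input occurs → does not occur.
Cooling jacket 2 down [OR]: Secondary high-temp switch is inoperative=not, Cooling jacket fails=not, Interlock chain unavailable=not, Agitation branch inoperative=not → no input occurs → does not occur.
Chemical batch overheats [OR]: Cooling jacket 2 down=not, Upper controller 2 is out=not, Reserve trip relay 2 fails=not → no input occurs → does not occur.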